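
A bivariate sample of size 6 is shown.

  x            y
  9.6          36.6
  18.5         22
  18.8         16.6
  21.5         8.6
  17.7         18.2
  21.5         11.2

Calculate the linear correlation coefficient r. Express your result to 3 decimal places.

n = 6, Σx = 107.6, Σy = 113.2, Σx² = 2025.64, Σy² = 2629.76, Σxy = 1818.28
nΣxy − ΣxΣy = 10909.68 − 12180.32 = -1270.64
nΣx² − (Σx)² = 12153.84 − 11577.76 = 576.08; nΣy² − (Σy)² = 15778.56 − 12814.24 = 2964.32
r = -1270.64 / √(576.08 × 2964.32) = -1270.64 / 1306.7844 ≈ -0.972

-0.972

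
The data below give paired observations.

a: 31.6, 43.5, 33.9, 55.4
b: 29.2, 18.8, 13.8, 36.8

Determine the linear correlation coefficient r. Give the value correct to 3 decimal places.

0.579

n = 4, Σa = 164.4, Σb = 98.6, Σa² = 7109.18, Σb² = 2750.76, Σab = 4247.06
nΣab − ΣaΣb = 16988.24 − 16209.84 = 778.4
nΣa² − (Σa)² = 28436.72 − 27027.36 = 1409.36; nΣb² − (Σb)² = 11003.04 − 9721.96 = 1281.08
r = 778.4 / √(1409.36 × 1281.08) = 778.4 / 1343.6900 ≈ 0.579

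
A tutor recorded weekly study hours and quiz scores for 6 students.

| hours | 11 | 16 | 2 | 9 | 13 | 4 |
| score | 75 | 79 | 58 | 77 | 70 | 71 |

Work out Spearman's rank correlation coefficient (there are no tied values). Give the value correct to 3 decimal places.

0.600

Rank hours: 4, 6, 1, 3, 5, 2
Rank score: 4, 6, 1, 5, 2, 3
d = rank(hours) − rank(score): 0, 0, 0, -2, 3, -1; Σd² = 14
ρ = 1 − 6Σd² / [n(n²−1)] = 1 − 6×14 / (6×35) = 1 − 84/210 ≈ 0.600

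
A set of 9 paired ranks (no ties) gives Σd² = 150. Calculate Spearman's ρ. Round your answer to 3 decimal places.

ρ = 1 − 6Σd² / [n(n²−1)] = 1 − 6×150 / (9×80)
  = 1 − 900/720 = 1 − 1.2500 ≈ -0.250

-0.250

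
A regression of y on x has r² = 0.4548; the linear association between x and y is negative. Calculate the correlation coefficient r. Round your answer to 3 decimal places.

|r| = √0.4548 = 0.674
The association is negative, so r = −0.674.

-0.674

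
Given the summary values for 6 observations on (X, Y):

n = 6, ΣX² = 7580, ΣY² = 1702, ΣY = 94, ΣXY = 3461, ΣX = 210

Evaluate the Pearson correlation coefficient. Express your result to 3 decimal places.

r = (nΣXY − ΣXΣY) / √[(nΣX² − (ΣX)²)(nΣY² − (ΣY)²)]
Numerator: 6×3461 − 210×94 = 1026
Denominator: √[(45480 − 44100)(10212 − 8836)] = √[1380 × 1376] = 1377.9985
r = 1026 / 1377.9985 ≈ 0.745

0.745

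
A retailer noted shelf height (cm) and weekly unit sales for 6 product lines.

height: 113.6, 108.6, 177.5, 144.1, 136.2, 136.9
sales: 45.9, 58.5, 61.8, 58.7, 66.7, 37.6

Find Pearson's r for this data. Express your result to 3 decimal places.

0.303

n = 6, Σx = 816.9, Σy = 329.2, Σx² = 114262.03, Σy² = 18656.64, Σxy = 45227.49
nΣxy − ΣxΣy = 271364.94 − 268923.48 = 2441.46
nΣx² − (Σx)² = 685572.18 − 667325.61 = 18246.57; nΣy² − (Σy)² = 111939.84 − 108372.64 = 3567.2
r = 2441.46 / √(18246.57 × 3567.2) = 2441.46 / 8067.7856 ≈ 0.303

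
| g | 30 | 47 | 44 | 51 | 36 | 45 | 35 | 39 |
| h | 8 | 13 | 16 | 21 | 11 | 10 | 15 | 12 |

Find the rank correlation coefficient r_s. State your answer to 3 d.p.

Rank g: 1, 7, 5, 8, 3, 6, 2, 4
Rank h: 1, 5, 7, 8, 3, 2, 6, 4
d = rank(g) − rank(h): 0, 2, -2, 0, 0, 4, -4, 0; Σd² = 40
ρ = 1 − 6Σd² / [n(n²−1)] = 1 − 6×40 / (8×63) = 1 − 240/504 ≈ 0.524

0.524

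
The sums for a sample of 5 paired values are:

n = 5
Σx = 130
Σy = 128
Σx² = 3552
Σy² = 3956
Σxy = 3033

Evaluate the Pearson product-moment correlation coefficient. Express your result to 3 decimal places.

r = (nΣxy − ΣxΣy) / √[(nΣx² − (Σx)²)(nΣy² − (Σy)²)]
Numerator: 5×3033 − 130×128 = -1475
Denominator: √[(17760 − 16900)(19780 − 16384)] = √[860 × 3396] = 1708.9646
r = -1475 / 1708.9646 ≈ -0.863

-0.863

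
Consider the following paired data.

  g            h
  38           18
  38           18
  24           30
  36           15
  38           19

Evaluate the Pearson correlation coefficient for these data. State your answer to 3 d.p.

-0.921

n = 5, Σg = 174, Σh = 100, Σg² = 6204, Σh² = 2134, Σgh = 3350
nΣgh − ΣgΣh = 16750 − 17400 = -650
nΣg² − (Σg)² = 31020 − 30276 = 744; nΣh² − (Σh)² = 10670 − 10000 = 670
r = -650 / √(744 × 670) = -650 / 706.0312 ≈ -0.921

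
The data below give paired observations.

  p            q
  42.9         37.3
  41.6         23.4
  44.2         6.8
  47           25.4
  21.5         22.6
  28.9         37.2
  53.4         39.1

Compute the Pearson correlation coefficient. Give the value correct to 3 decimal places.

0.077

n = 7, Σp = 279.5, Σq = 191.8, Σp² = 11882.63, Σq² = 6053.66, Σpq = 7716.89
nΣpq − ΣpΣq = 54018.23 − 53608.1 = 410.13
nΣp² − (Σp)² = 83178.41 − 78120.25 = 5058.16; nΣq² − (Σq)² = 42375.62 − 36787.24 = 5588.38
r = 410.13 / √(5058.16 × 5588.38) = 410.13 / 5316.6644 ≈ 0.077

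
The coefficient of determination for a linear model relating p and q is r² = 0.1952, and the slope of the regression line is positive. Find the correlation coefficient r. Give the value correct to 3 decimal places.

0.442

|r| = √0.1952 = 0.442
The association is positive, so r = 0.442.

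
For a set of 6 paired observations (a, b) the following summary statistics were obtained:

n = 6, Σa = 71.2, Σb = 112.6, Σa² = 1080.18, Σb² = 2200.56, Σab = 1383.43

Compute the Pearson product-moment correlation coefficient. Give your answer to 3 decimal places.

0.329

r = (nΣab − ΣaΣb) / √[(nΣa² − (Σa)²)(nΣb² − (Σb)²)]
Numerator: 6×1383.43 − 71.2×112.6 = 283.46
Denominator: √[(6481.08 − 5069.44)(13203.36 − 12678.76)] = √[1411.64 × 524.6] = 860.5500
r = 283.46 / 860.5500 ≈ 0.329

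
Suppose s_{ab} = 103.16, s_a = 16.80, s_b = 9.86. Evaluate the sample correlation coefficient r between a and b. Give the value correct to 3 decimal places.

r = Cov(a,b) / (s_a · s_b) = 103.16 / (16.80 × 9.86)
  = 103.16 / 165.6480 ≈ 0.623

0.623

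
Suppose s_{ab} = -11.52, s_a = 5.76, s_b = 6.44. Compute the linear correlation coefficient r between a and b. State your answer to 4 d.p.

-0.3106

r = Cov(a,b) / (s_a · s_b) = -11.52 / (5.76 × 6.44)
  = -11.52 / 37.0944 ≈ -0.3106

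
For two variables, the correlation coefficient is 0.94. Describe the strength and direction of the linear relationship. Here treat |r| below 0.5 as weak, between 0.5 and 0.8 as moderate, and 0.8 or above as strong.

r = 0.94 > 0 so the relationship is positive.
|r| = 0.94, which falls in the strong range.

strong positive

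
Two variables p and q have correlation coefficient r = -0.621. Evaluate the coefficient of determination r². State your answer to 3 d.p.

r² = (-0.621)² = 0.386

0.386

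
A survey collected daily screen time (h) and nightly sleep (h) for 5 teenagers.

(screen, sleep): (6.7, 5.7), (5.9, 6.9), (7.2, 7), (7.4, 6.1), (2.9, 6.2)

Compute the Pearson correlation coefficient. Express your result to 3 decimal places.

n = 5, Σx = 30.1, Σy = 31.9, Σx² = 194.71, Σy² = 204.75, Σxy = 192.42
nΣxy − ΣxΣy = 962.1 − 960.19 = 1.91
nΣx² − (Σx)² = 973.55 − 906.01 = 67.54; nΣy² − (Σy)² = 1023.75 − 1017.61 = 6.14
r = 1.91 / √(67.54 × 6.14) = 1.91 / 20.3641 ≈ 0.094

0.094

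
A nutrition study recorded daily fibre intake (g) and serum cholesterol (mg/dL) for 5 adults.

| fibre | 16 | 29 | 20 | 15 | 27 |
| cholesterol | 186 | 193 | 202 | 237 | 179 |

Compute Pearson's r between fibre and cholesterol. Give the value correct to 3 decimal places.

-0.581

n = 5, Σx = 107, Σy = 997, Σx² = 2451, Σy² = 200859, Σxy = 21001
nΣxy − ΣxΣy = 105005 − 106679 = -1674
nΣx² − (Σx)² = 12255 − 11449 = 806; nΣy² − (Σy)² = 1004295 − 994009 = 10286
r = -1674 / √(806 × 10286) = -1674 / 2879.3256 ≈ -0.581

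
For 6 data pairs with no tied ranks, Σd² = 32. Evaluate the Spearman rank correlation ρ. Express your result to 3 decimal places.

ρ = 1 − 6Σd² / [n(n²−1)] = 1 − 6×32 / (6×35)
  = 1 − 192/210 = 1 − 0.9143 ≈ 0.086

0.086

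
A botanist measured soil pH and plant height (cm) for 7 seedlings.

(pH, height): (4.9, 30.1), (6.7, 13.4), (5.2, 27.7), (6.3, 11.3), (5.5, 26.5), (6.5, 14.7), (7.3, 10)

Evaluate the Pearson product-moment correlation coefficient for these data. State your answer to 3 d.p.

n = 7, Σx = 42.4, Σy = 133.7, Σx² = 261.42, Σy² = 2998.89, Σxy = 766.8
nΣxy − ΣxΣy = 5367.6 − 5668.88 = -301.28
nΣx² − (Σx)² = 1829.94 − 1797.76 = 32.18; nΣy² − (Σy)² = 20992.23 − 17875.69 = 3116.54
r = -301.28 / √(32.18 × 3116.54) = -301.28 / 316.6864 ≈ -0.951

-0.951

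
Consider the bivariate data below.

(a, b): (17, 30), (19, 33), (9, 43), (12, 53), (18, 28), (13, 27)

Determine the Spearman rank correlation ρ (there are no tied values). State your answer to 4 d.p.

-0.4286

Rank a: 4, 6, 1, 2, 5, 3
Rank b: 3, 4, 5, 6, 2, 1
d = rank(a) − rank(b): 1, 2, -4, -4, 3, 2; Σd² = 50
ρ = 1 − 6Σd² / [n(n²−1)] = 1 − 6×50 / (6×35) = 1 − 300/210 ≈ -0.4286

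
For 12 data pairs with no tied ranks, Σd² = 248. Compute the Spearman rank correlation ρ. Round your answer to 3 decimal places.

ρ = 1 − 6Σd² / [n(n²−1)] = 1 − 6×248 / (12×143)
  = 1 − 1488/1716 = 1 − 0.8671 ≈ 0.133

0.133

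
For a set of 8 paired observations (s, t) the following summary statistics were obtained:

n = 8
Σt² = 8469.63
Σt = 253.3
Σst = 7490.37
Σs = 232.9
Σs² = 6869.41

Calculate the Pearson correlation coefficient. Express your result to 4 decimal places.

r = (nΣst − ΣsΣt) / √[(nΣs² − (Σs)²)(nΣt² − (Σt)²)]
Numerator: 8×7490.37 − 232.9×253.3 = 929.39
Denominator: √[(54955.28 − 54242.41)(67757.04 − 64160.89)] = √[712.87 × 3596.15] = 1601.1207
r = 929.39 / 1601.1207 ≈ 0.5805

0.5805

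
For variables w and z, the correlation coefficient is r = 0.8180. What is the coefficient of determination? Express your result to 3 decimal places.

0.669

r² = (0.8180)² = 0.669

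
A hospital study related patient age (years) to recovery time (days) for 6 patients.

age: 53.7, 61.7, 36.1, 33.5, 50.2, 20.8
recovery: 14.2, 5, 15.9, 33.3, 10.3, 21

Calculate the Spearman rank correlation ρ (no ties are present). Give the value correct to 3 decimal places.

-0.886

Rank age: 5, 6, 3, 2, 4, 1
Rank recovery: 3, 1, 4, 6, 2, 5
d = rank(age) − rank(recovery): 2, 5, -1, -4, 2, -4; Σd² = 66
ρ = 1 − 6Σd² / [n(n²−1)] = 1 − 6×66 / (6×35) = 1 − 396/210 ≈ -0.886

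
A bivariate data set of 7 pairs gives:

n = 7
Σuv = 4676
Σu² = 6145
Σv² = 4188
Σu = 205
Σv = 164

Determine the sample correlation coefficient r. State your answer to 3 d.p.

-0.574

r = (nΣuv − ΣuΣv) / √[(nΣu² − (Σu)²)(nΣv² − (Σv)²)]
Numerator: 7×4676 − 205×164 = -888
Denominator: √[(43015 − 42025)(29316 − 26896)] = √[990 × 2420] = 1547.8372
r = -888 / 1547.8372 ≈ -0.574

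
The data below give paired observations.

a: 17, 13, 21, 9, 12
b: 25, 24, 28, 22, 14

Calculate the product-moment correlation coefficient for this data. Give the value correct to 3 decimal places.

0.648

n = 5, Σa = 72, Σb = 113, Σa² = 1124, Σb² = 2665, Σab = 1691
nΣab − ΣaΣb = 8455 − 8136 = 319
nΣa² − (Σa)² = 5620 − 5184 = 436; nΣb² − (Σb)² = 13325 − 12769 = 556
r = 319 / √(436 × 556) = 319 / 492.3576 ≈ 0.648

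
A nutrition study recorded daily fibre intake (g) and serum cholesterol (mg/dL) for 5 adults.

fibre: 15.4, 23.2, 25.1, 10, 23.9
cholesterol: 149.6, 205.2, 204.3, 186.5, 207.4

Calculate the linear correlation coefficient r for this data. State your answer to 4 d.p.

0.6444

n = 5, Σx = 97.6, Σy = 953, Σx² = 2076.62, Σy² = 184022.7, Σxy = 19014.27
nΣxy − ΣxΣy = 95071.35 − 93012.8 = 2058.55
nΣx² − (Σx)² = 10383.1 − 9525.76 = 857.34; nΣy² − (Σy)² = 920113.5 − 908209 = 11904.5
r = 2058.55 / √(857.34 × 11904.5) = 2058.55 / 3194.7150 ≈ 0.6444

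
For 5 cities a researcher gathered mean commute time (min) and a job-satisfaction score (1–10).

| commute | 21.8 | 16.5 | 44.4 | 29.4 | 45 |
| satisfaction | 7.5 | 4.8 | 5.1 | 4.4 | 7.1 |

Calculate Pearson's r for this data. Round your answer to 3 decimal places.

n = 5, Σx = 157.1, Σy = 28.9, Σx² = 5608.21, Σy² = 175.07, Σxy = 918
nΣxy − ΣxΣy = 4590 − 4540.19 = 49.81
nΣx² − (Σx)² = 28041.05 − 24680.41 = 3360.64; nΣy² − (Σy)² = 875.35 − 835.21 = 40.14
r = 49.81 / √(3360.64 × 40.14) = 49.81 / 367.2820 ≈ 0.136

0.136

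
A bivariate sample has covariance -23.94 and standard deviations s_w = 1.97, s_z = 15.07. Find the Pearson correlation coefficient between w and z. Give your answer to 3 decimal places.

-0.806

r = Cov(w,z) / (s_w · s_z) = -23.94 / (1.97 × 15.07)
  = -23.94 / 29.6879 ≈ -0.806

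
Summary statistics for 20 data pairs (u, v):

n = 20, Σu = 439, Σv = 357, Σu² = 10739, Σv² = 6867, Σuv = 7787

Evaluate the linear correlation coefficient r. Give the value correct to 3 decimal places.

r = (nΣuv − ΣuΣv) / √[(nΣu² − (Σu)²)(nΣv² − (Σv)²)]
Numerator: 20×7787 − 439×357 = -983
Denominator: √[(214780 − 192721)(137340 − 127449)] = √[22059 × 9891] = 14771.1059
r = -983 / 14771.1059 ≈ -0.067

-0.067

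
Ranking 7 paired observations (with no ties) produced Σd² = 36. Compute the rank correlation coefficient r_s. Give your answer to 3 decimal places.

ρ = 1 − 6Σd² / [n(n²−1)] = 1 − 6×36 / (7×48)
  = 1 − 216/336 = 1 − 0.6429 ≈ 0.357

0.357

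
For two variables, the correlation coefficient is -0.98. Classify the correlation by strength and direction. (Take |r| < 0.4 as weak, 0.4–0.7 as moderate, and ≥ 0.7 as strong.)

strong negative

r = -0.98 < 0 so the relationship is negative.
|r| = 0.98, which falls in the strong range.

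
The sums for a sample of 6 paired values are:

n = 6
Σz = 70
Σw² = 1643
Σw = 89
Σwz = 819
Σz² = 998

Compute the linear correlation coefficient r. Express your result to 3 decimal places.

r = (nΣwz − ΣwΣz) / √[(nΣw² − (Σw)²)(nΣz² − (Σz)²)]
Numerator: 6×819 − 89×70 = -1316
Denominator: √[(9858 − 7921)(5988 − 4900)] = √[1937 × 1088] = 1451.7080
r = -1316 / 1451.7080 ≈ -0.907

-0.907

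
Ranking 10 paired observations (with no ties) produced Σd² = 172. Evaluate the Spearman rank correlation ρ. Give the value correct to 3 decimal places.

ρ = 1 − 6Σd² / [n(n²−1)] = 1 − 6×172 / (10×99)
  = 1 − 1032/990 = 1 − 1.0424 ≈ -0.042

-0.042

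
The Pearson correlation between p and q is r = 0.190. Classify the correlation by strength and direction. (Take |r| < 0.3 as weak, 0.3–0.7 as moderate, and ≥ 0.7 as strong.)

weak positive

r = 0.190 > 0 so the relationship is positive.
|r| = 0.190, which falls in the weak range.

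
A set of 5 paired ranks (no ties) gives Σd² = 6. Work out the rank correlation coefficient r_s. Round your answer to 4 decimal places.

0.7000

ρ = 1 − 6Σd² / [n(n²−1)] = 1 − 6×6 / (5×24)
  = 1 − 36/120 = 1 − 0.30000 ≈ 0.7000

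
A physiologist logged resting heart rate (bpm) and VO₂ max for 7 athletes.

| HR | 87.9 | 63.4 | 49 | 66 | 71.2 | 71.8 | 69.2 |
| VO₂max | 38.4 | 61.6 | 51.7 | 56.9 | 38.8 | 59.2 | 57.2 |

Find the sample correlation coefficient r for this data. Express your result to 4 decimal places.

n = 7, Σx = 478.5, Σy = 363.8, Σx² = 33516.29, Σy² = 19461.54, Σxy = 24540.86
nΣxy − ΣxΣy = 171786.02 − 174078.3 = -2292.28
nΣx² − (Σx)² = 234614.03 − 228962.25 = 5651.78; nΣy² − (Σy)² = 136230.78 − 132350.44 = 3880.34
r = -2292.28 / √(5651.78 × 3880.34) = -2292.28 / 4683.0362 ≈ -0.4895

-0.4895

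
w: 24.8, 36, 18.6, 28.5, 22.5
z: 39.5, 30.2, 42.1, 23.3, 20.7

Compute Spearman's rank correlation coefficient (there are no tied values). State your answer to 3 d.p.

Rank w: 3, 5, 1, 4, 2
Rank z: 4, 3, 5, 2, 1
d = rank(w) − rank(z): -1, 2, -4, 2, 1; Σd² = 26
ρ = 1 − 6Σd² / [n(n²−1)] = 1 − 6×26 / (5×24) = 1 − 156/120 ≈ -0.300

-0.300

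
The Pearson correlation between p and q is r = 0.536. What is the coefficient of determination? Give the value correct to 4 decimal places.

r² = (0.536)² = 0.2873

0.2873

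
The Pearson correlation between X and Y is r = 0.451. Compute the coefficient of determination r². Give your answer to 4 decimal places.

0.2034

r² = (0.451)² = 0.2034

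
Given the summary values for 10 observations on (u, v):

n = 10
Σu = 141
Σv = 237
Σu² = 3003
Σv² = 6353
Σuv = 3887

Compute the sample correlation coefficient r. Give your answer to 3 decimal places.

r = (nΣuv − ΣuΣv) / √[(nΣu² − (Σu)²)(nΣv² − (Σv)²)]
Numerator: 10×3887 − 141×237 = 5453
Denominator: √[(30030 − 19881)(63530 − 56169)] = √[10149 × 7361] = 8643.3089
r = 5453 / 8643.3089 ≈ 0.631

0.631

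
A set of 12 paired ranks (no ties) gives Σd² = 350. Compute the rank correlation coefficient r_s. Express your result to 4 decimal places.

-0.2238

ρ = 1 − 6Σd² / [n(n²−1)] = 1 − 6×350 / (12×143)
  = 1 − 2100/1716 = 1 − 1.22378 ≈ -0.2238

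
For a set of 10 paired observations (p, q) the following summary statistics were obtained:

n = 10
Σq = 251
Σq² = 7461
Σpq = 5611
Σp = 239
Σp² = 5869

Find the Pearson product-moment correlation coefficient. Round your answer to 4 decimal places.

-0.9089

r = (nΣpq − ΣpΣq) / √[(nΣp² − (Σp)²)(nΣq² − (Σq)²)]
Numerator: 10×5611 − 239×251 = -3879
Denominator: √[(58690 − 57121)(74610 − 63001)] = √[1569 × 11609] = 4267.8473
r = -3879 / 4267.8473 ≈ -0.9089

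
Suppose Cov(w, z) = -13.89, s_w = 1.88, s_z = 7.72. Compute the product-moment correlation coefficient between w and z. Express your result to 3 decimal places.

r = Cov(w,z) / (s_w · s_z) = -13.89 / (1.88 × 7.72)
  = -13.89 / 14.5136 ≈ -0.957

-0.957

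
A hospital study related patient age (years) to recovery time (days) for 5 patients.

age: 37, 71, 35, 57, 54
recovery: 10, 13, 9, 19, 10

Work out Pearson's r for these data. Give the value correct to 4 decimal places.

0.5401

n = 5, Σx = 254, Σy = 61, Σx² = 13800, Σy² = 811, Σxy = 3231
nΣxy − ΣxΣy = 16155 − 15494 = 661
nΣx² − (Σx)² = 69000 − 64516 = 4484; nΣy² − (Σy)² = 4055 − 3721 = 334
r = 661 / √(4484 × 334) = 661 / 1223.7876 ≈ 0.5401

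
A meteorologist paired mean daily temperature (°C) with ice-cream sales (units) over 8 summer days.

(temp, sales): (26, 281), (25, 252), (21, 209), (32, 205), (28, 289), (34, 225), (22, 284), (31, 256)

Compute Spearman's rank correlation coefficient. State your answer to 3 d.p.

-0.214

Rank temp: 4, 3, 1, 7, 5, 8, 2, 6
Rank sales: 6, 4, 2, 1, 8, 3, 7, 5
d = rank(temp) − rank(sales): -2, -1, -1, 6, -3, 5, -5, 1; Σd² = 102
ρ = 1 − 6Σd² / [n(n²−1)] = 1 − 6×102 / (8×63) = 1 − 612/504 ≈ -0.214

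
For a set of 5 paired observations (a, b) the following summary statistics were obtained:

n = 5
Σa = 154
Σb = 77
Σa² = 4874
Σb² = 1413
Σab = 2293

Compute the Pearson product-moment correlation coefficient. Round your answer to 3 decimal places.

-0.456

r = (nΣab − ΣaΣb) / √[(nΣa² − (Σa)²)(nΣb² − (Σb)²)]
Numerator: 5×2293 − 154×77 = -393
Denominator: √[(24370 − 23716)(7065 − 5929)] = √[654 × 1136] = 861.9420
r = -393 / 861.9420 ≈ -0.456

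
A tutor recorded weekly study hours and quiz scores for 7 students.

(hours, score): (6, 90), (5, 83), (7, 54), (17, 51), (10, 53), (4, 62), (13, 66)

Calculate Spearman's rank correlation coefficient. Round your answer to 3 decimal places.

Rank hours: 3, 2, 4, 7, 5, 1, 6
Rank score: 7, 6, 3, 1, 2, 4, 5
d = rank(hours) − rank(score): -4, -4, 1, 6, 3, -3, 1; Σd² = 88
ρ = 1 − 6Σd² / [n(n²−1)] = 1 − 6×88 / (7×48) = 1 − 528/336 ≈ -0.571

-0.571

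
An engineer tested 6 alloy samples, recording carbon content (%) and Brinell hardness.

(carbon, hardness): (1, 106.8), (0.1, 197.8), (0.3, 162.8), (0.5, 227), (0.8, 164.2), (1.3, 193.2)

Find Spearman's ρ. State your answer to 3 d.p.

-0.314

Rank carbon: 5, 1, 2, 3, 4, 6
Rank hardness: 1, 5, 2, 6, 3, 4
d = rank(carbon) − rank(hardness): 4, -4, 0, -3, 1, 2; Σd² = 46
ρ = 1 − 6Σd² / [n(n²−1)] = 1 − 6×46 / (6×35) = 1 − 276/210 ≈ -0.314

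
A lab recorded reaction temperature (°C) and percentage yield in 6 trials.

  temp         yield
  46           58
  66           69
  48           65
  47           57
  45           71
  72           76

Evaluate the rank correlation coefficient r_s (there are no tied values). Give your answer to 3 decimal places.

0.371

Rank temp: 2, 5, 4, 3, 1, 6
Rank yield: 2, 4, 3, 1, 5, 6
d = rank(temp) − rank(yield): 0, 1, 1, 2, -4, 0; Σd² = 22
ρ = 1 − 6Σd² / [n(n²−1)] = 1 − 6×22 / (6×35) = 1 − 132/210 ≈ 0.371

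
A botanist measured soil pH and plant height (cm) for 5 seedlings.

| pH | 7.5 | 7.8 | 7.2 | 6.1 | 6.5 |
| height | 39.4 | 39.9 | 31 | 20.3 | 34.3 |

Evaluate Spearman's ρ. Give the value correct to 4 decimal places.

0.9000

Rank pH: 4, 5, 3, 1, 2
Rank height: 4, 5, 2, 1, 3
d = rank(pH) − rank(height): 0, 0, 1, 0, -1; Σd² = 2
ρ = 1 − 6Σd² / [n(n²−1)] = 1 − 6×2 / (5×24) = 1 − 12/120 ≈ 0.9000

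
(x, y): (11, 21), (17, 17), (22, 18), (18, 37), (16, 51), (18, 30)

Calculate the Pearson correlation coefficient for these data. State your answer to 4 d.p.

n = 6, Σx = 102, Σy = 174, Σx² = 1798, Σy² = 5924, Σxy = 2938
nΣxy − ΣxΣy = 17628 − 17748 = -120
nΣx² − (Σx)² = 10788 − 10404 = 384; nΣy² − (Σy)² = 35544 − 30276 = 5268
r = -120 / √(384 × 5268) = -120 / 1422.2911 ≈ -0.0844

-0.0844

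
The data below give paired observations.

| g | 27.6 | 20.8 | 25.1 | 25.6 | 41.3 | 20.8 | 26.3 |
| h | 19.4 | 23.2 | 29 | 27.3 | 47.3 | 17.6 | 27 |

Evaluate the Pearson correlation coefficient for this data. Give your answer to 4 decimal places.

0.8937

n = 7, Σg = 187.5, Σh = 190.8, Σg² = 5309.79, Σh² = 5776.94, Σgh = 5474.45
nΣgh − ΣgΣh = 38321.15 − 35775 = 2546.15
nΣg² − (Σg)² = 37168.53 − 35156.25 = 2012.28; nΣh² − (Σh)² = 40438.58 − 36404.64 = 4033.94
r = 2546.15 / √(2012.28 × 4033.94) = 2546.15 / 2849.1081 ≈ 0.8937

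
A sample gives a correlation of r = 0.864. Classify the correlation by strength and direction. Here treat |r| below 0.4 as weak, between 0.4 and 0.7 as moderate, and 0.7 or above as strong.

r = 0.864 > 0 so the relationship is positive.
|r| = 0.864, which falls in the strong range.

strong positive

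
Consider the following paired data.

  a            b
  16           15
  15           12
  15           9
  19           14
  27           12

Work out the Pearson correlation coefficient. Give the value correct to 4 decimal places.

n = 5, Σa = 92, Σb = 62, Σa² = 1796, Σb² = 790, Σab = 1145
nΣab − ΣaΣb = 5725 − 5704 = 21
nΣa² − (Σa)² = 8980 − 8464 = 516; nΣb² − (Σb)² = 3950 − 3844 = 106
r = 21 / √(516 × 106) = 21 / 233.8718 ≈ 0.0898

0.0898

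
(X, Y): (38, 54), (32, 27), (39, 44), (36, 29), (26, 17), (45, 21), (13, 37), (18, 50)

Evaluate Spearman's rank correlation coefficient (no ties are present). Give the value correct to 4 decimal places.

-0.0476

Rank X: 6, 4, 7, 5, 3, 8, 1, 2
Rank Y: 8, 3, 6, 4, 1, 2, 5, 7
d = rank(X) − rank(Y): -2, 1, 1, 1, 2, 6, -4, -5; Σd² = 88
ρ = 1 − 6Σd² / [n(n²−1)] = 1 − 6×88 / (8×63) = 1 − 528/504 ≈ -0.0476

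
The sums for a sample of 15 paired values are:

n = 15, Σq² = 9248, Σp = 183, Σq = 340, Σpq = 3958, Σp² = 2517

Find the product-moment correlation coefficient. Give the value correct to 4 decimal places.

r = (nΣpq − ΣpΣq) / √[(nΣp² − (Σp)²)(nΣq² − (Σq)²)]
Numerator: 15×3958 − 183×340 = -2850
Denominator: √[(37755 − 33489)(138720 − 115600)] = √[4266 × 23120] = 9931.2597
r = -2850 / 9931.2597 ≈ -0.2870

-0.2870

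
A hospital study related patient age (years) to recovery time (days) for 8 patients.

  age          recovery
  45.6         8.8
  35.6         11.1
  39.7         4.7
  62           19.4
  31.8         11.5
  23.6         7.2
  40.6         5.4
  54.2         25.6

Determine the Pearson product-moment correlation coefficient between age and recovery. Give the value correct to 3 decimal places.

n = 8, Σx = 333.1, Σy = 93.7, Σx² = 14921.01, Σy² = 1467.71, Σxy = 4328.21
nΣxy − ΣxΣy = 34625.68 − 31211.47 = 3414.21
nΣx² − (Σx)² = 119368.08 − 110955.61 = 8412.47; nΣy² − (Σy)² = 11741.68 − 8779.69 = 2961.99
r = 3414.21 / √(8412.47 × 2961.99) = 3414.21 / 4991.7584 ≈ 0.684

0.684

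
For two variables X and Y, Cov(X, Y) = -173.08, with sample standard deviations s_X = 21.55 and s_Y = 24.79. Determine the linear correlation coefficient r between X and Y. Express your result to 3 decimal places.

r = Cov(X,Y) / (s_X · s_Y) = -173.08 / (21.55 × 24.79)
  = -173.08 / 534.2245 ≈ -0.324

-0.324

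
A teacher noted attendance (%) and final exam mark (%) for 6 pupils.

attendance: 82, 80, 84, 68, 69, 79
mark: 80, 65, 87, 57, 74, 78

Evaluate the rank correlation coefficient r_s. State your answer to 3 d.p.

Rank attendance: 5, 4, 6, 1, 2, 3
Rank mark: 5, 2, 6, 1, 3, 4
d = rank(attendance) − rank(mark): 0, 2, 0, 0, -1, -1; Σd² = 6
ρ = 1 − 6Σd² / [n(n²−1)] = 1 − 6×6 / (6×35) = 1 − 36/210 ≈ 0.829

0.829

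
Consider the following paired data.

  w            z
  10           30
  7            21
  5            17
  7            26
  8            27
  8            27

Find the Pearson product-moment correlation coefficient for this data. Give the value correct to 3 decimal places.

n = 6, Σw = 45, Σz = 148, Σw² = 351, Σz² = 3764, Σwz = 1146
nΣwz − ΣwΣz = 6876 − 6660 = 216
nΣw² − (Σw)² = 2106 − 2025 = 81; nΣz² − (Σz)² = 22584 − 21904 = 680
r = 216 / √(81 × 680) = 216 / 234.6913 ≈ 0.920

0.920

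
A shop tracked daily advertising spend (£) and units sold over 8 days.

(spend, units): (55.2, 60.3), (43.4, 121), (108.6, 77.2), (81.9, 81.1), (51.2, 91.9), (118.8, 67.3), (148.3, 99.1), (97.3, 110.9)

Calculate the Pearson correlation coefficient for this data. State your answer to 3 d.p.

n = 8, Σx = 704.7, Σy = 708.8, Σx² = 71627.23, Σy² = 65908.66, Σxy = 61793.59
nΣxy − ΣxΣy = 494348.72 − 499491.36 = -5142.64
nΣx² − (Σx)² = 573017.84 − 496602.09 = 76415.75; nΣy² − (Σy)² = 527269.28 − 502397.44 = 24871.84
r = -5142.64 / √(76415.75 × 24871.84) = -5142.64 / 43595.8749 ≈ -0.118

-0.118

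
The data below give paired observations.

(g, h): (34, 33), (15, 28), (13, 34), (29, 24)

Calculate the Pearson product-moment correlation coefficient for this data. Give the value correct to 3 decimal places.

-0.189

n = 4, Σg = 91, Σh = 119, Σg² = 2391, Σh² = 3605, Σgh = 2680
nΣgh − ΣgΣh = 10720 − 10829 = -109
nΣg² − (Σg)² = 9564 − 8281 = 1283; nΣh² − (Σh)² = 14420 − 14161 = 259
r = -109 / √(1283 × 259) = -109 / 576.4521 ≈ -0.189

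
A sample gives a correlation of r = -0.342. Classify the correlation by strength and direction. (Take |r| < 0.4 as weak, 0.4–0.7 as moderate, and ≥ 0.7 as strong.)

weak negative

r = -0.342 < 0 so the relationship is negative.
|r| = 0.342, which falls in the weak range.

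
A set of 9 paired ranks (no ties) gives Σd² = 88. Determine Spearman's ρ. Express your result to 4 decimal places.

ρ = 1 − 6Σd² / [n(n²−1)] = 1 − 6×88 / (9×80)
  = 1 − 528/720 = 1 − 0.73333 ≈ 0.2667

0.2667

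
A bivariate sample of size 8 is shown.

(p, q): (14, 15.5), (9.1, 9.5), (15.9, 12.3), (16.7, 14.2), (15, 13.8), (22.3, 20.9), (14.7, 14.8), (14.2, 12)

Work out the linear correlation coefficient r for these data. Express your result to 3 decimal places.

n = 8, Σp = 121.9, Σq = 113, Σp² = 1950.53, Σq² = 1673.72, Σpq = 1797.19
nΣpq − ΣpΣq = 14377.52 − 13774.7 = 602.82
nΣp² − (Σp)² = 15604.24 − 14859.61 = 744.63; nΣq² − (Σq)² = 13389.76 − 12769 = 620.76
r = 602.82 / √(744.63 × 620.76) = 602.82 / 679.8798 ≈ 0.887

0.887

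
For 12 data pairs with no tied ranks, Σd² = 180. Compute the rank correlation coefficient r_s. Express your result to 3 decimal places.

ρ = 1 − 6Σd² / [n(n²−1)] = 1 − 6×180 / (12×143)
  = 1 − 1080/1716 = 1 − 0.6294 ≈ 0.371

0.371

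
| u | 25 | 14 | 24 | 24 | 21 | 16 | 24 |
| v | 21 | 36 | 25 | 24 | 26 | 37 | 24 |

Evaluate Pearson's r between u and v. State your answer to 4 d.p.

-0.9694

n = 7, Σu = 148, Σv = 193, Σu² = 3246, Σv² = 5559, Σuv = 3919
nΣuv − ΣuΣv = 27433 − 28564 = -1131
nΣu² − (Σu)² = 22722 − 21904 = 818; nΣv² − (Σv)² = 38913 − 37249 = 1664
r = -1131 / √(818 × 1664) = -1131 / 1166.6842 ≈ -0.9694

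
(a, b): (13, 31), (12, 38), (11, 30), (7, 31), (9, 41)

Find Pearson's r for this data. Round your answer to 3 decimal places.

-0.071

n = 5, Σa = 52, Σb = 171, Σa² = 564, Σb² = 5947, Σab = 1775
nΣab − ΣaΣb = 8875 − 8892 = -17
nΣa² − (Σa)² = 2820 − 2704 = 116; nΣb² − (Σb)² = 29735 − 29241 = 494
r = -17 / √(116 × 494) = -17 / 239.3825 ≈ -0.071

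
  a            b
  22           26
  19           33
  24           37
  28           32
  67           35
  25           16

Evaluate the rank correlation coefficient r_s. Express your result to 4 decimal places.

Rank a: 2, 1, 3, 5, 6, 4
Rank b: 2, 4, 6, 3, 5, 1
d = rank(a) − rank(b): 0, -3, -3, 2, 1, 3; Σd² = 32
ρ = 1 − 6Σd² / [n(n²−1)] = 1 − 6×32 / (6×35) = 1 − 192/210 ≈ 0.0857

0.0857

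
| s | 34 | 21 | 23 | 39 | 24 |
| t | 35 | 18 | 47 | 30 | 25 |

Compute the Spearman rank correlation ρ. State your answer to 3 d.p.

Rank s: 4, 1, 2, 5, 3
Rank t: 4, 1, 5, 3, 2
d = rank(s) − rank(t): 0, 0, -3, 2, 1; Σd² = 14
ρ = 1 − 6Σd² / [n(n²−1)] = 1 − 6×14 / (5×24) = 1 − 84/120 ≈ 0.300

0.300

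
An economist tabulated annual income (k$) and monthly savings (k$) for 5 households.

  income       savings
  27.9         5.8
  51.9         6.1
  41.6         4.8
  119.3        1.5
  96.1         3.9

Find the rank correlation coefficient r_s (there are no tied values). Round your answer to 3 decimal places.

-0.700

Rank income: 1, 3, 2, 5, 4
Rank savings: 4, 5, 3, 1, 2
d = rank(income) − rank(savings): -3, -2, -1, 4, 2; Σd² = 34
ρ = 1 − 6Σd² / [n(n²−1)] = 1 − 6×34 / (5×24) = 1 − 204/120 ≈ -0.700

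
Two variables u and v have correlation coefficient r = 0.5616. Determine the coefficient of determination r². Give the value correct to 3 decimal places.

r² = (0.5616)² = 0.315

0.315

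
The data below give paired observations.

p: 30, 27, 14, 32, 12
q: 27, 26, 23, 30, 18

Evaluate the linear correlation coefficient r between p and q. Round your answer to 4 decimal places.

n = 5, Σp = 115, Σq = 124, Σp² = 2993, Σq² = 3158, Σpq = 3010
nΣpq − ΣpΣq = 15050 − 14260 = 790
nΣp² − (Σp)² = 14965 − 13225 = 1740; nΣq² − (Σq)² = 15790 − 15376 = 414
r = 790 / √(1740 × 414) = 790 / 848.7402 ≈ 0.9308

0.9308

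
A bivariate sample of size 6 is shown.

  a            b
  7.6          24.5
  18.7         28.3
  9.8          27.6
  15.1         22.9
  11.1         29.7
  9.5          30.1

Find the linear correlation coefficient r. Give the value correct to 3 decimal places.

n = 6, Σa = 71.8, Σb = 163.1, Σa² = 944.96, Σb² = 4475.41, Σab = 1947.3
nΣab − ΣaΣb = 11683.8 − 11710.58 = -26.78
nΣa² − (Σa)² = 5669.76 − 5155.24 = 514.52; nΣb² − (Σb)² = 26852.46 − 26601.61 = 250.85
r = -26.78 / √(514.52 × 250.85) = -26.78 / 359.2594 ≈ -0.075

-0.075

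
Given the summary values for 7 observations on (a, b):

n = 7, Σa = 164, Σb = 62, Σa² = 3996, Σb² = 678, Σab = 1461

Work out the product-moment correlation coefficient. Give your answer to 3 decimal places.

0.060

r = (nΣab − ΣaΣb) / √[(nΣa² − (Σa)²)(nΣb² − (Σb)²)]
Numerator: 7×1461 − 164×62 = 59
Denominator: √[(27972 − 26896)(4746 − 3844)] = √[1076 × 902] = 985.1660
r = 59 / 985.1660 ≈ 0.060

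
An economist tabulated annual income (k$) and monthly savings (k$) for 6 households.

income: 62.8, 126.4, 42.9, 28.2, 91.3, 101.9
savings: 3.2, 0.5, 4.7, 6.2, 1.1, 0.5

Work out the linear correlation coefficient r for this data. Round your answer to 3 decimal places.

-0.964

n = 6, Σx = 453.5, Σy = 16.2, Σx² = 41275.75, Σy² = 72.48, Σxy = 792.01
nΣxy − ΣxΣy = 4752.06 − 7346.7 = -2594.64
nΣx² − (Σx)² = 247654.5 − 205662.25 = 41992.25; nΣy² − (Σy)² = 434.88 − 262.44 = 172.44
r = -2594.64 / √(41992.25 × 172.44) = -2594.64 / 2690.9373 ≈ -0.964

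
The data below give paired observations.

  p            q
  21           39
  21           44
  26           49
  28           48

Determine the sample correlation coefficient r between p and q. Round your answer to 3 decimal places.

0.845

n = 4, Σp = 96, Σq = 180, Σp² = 2342, Σq² = 8162, Σpq = 4361
nΣpq − ΣpΣq = 17444 − 17280 = 164
nΣp² − (Σp)² = 9368 − 9216 = 152; nΣq² − (Σq)² = 32648 − 32400 = 248
r = 164 / √(152 × 248) = 164 / 194.1546 ≈ 0.845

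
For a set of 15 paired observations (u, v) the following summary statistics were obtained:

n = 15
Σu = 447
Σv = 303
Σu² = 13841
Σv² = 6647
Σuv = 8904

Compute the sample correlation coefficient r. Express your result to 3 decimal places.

-0.240

r = (nΣuv − ΣuΣv) / √[(nΣu² − (Σu)²)(nΣv² − (Σv)²)]
Numerator: 15×8904 − 447×303 = -1881
Denominator: √[(207615 − 199809)(99705 − 91809)] = √[7806 × 7896] = 7850.8710
r = -1881 / 7850.8710 ≈ -0.240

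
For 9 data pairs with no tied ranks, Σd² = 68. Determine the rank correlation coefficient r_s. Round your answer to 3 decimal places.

0.433

ρ = 1 − 6Σd² / [n(n²−1)] = 1 − 6×68 / (9×80)
  = 1 − 408/720 = 1 − 0.5667 ≈ 0.433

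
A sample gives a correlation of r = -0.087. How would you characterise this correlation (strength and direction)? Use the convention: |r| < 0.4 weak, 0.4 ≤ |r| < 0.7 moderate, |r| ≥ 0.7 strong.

r = -0.087 < 0 so the relationship is negative.
|r| = 0.087, which falls in the weak range.

weak negative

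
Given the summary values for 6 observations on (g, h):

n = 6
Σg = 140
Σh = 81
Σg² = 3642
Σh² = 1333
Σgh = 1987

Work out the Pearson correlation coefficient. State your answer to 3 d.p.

r = (nΣgh − ΣgΣh) / √[(nΣg² − (Σg)²)(nΣh² − (Σh)²)]
Numerator: 6×1987 − 140×81 = 582
Denominator: √[(21852 − 19600)(7998 − 6561)] = √[2252 × 1437] = 1798.9230
r = 582 / 1798.9230 ≈ 0.324

0.324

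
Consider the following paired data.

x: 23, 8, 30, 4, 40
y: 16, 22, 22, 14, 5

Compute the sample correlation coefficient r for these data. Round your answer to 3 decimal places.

-0.472

n = 5, Σx = 105, Σy = 79, Σx² = 3109, Σy² = 1445, Σxy = 1460
nΣxy − ΣxΣy = 7300 − 8295 = -995
nΣx² − (Σx)² = 15545 − 11025 = 4520; nΣy² − (Σy)² = 7225 − 6241 = 984
r = -995 / √(4520 × 984) = -995 / 2108.9523 ≈ -0.472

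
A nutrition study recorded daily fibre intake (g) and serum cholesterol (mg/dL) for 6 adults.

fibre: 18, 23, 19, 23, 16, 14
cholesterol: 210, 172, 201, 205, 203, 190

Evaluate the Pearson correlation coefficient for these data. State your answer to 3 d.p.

n = 6, Σx = 113, Σy = 1181, Σx² = 2195, Σy² = 233419, Σxy = 22178
nΣxy − ΣxΣy = 133068 − 133453 = -385
nΣx² − (Σx)² = 13170 − 12769 = 401; nΣy² − (Σy)² = 1400514 − 1394761 = 5753
r = -385 / √(401 × 5753) = -385 / 1518.8657 ≈ -0.253

-0.253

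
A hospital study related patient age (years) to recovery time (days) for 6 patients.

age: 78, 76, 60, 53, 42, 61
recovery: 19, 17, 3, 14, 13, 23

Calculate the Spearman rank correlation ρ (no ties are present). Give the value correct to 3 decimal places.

Rank age: 6, 5, 3, 2, 1, 4
Rank recovery: 5, 4, 1, 3, 2, 6
d = rank(age) − rank(recovery): 1, 1, 2, -1, -1, -2; Σd² = 12
ρ = 1 − 6Σd² / [n(n²−1)] = 1 − 6×12 / (6×35) = 1 − 72/210 ≈ 0.657

0.657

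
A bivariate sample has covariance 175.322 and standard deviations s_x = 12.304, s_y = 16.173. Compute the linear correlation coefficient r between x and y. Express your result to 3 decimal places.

0.881

r = Cov(x,y) / (s_x · s_y) = 175.322 / (12.304 × 16.173)
  = 175.322 / 198.9926 ≈ 0.881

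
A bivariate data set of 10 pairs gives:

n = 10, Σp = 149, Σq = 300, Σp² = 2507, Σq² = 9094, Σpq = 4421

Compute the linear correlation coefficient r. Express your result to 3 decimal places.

-0.298

r = (nΣpq − ΣpΣq) / √[(nΣp² − (Σp)²)(nΣq² − (Σq)²)]
Numerator: 10×4421 − 149×300 = -490
Denominator: √[(25070 − 22201)(90940 − 90000)] = √[2869 × 940] = 1642.2119
r = -490 / 1642.2119 ≈ -0.298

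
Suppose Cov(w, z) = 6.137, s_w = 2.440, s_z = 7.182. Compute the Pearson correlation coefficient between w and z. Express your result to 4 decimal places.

0.3502

r = Cov(w,z) / (s_w · s_z) = 6.137 / (2.440 × 7.182)
  = 6.137 / 17.5241 ≈ 0.3502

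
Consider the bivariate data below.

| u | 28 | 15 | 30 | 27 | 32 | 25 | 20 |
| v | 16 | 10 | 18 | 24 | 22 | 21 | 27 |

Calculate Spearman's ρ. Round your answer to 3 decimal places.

Rank u: 5, 1, 6, 4, 7, 3, 2
Rank v: 2, 1, 3, 6, 5, 4, 7
d = rank(u) − rank(v): 3, 0, 3, -2, 2, -1, -5; Σd² = 52
ρ = 1 − 6Σd² / [n(n²−1)] = 1 − 6×52 / (7×48) = 1 − 312/336 ≈ 0.071

0.071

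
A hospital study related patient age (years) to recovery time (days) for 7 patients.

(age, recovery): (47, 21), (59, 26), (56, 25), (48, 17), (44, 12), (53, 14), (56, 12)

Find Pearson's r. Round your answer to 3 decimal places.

0.469

n = 7, Σx = 363, Σy = 127, Σx² = 19011, Σy² = 2515, Σxy = 6679
nΣxy − ΣxΣy = 46753 − 46101 = 652
nΣx² − (Σx)² = 133077 − 131769 = 1308; nΣy² − (Σy)² = 17605 − 16129 = 1476
r = 652 / √(1308 × 1476) = 652 / 1389.4632 ≈ 0.469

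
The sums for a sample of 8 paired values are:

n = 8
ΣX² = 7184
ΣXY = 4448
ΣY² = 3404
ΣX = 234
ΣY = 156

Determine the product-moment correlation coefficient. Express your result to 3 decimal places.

r = (nΣXY − ΣXΣY) / √[(nΣX² − (ΣX)²)(nΣY² − (ΣY)²)]
Numerator: 8×4448 − 234×156 = -920
Denominator: √[(57472 − 54756)(27232 − 24336)] = √[2716 × 2896] = 2804.5563
r = -920 / 2804.5563 ≈ -0.328

-0.328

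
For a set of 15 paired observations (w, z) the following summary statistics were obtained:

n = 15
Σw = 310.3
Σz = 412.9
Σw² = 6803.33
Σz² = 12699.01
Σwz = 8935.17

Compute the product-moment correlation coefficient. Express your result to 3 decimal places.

r = (nΣwz − ΣwΣz) / √[(nΣw² − (Σw)²)(nΣz² − (Σz)²)]
Numerator: 15×8935.17 − 310.3×412.9 = 5904.68
Denominator: √[(102049.95 − 96286.09)(190485.15 − 170486.41)] = √[5763.86 × 19998.74] = 10736.3838
r = 5904.68 / 10736.3838 ≈ 0.550

0.550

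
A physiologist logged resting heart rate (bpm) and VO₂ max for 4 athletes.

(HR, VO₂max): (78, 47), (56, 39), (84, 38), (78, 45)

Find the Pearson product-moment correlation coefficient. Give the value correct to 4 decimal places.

n = 4, Σx = 296, Σy = 169, Σx² = 22360, Σy² = 7199, Σxy = 12552
nΣxy − ΣxΣy = 50208 − 50024 = 184
nΣx² − (Σx)² = 89440 − 87616 = 1824; nΣy² − (Σy)² = 28796 − 28561 = 235
r = 184 / √(1824 × 235) = 184 / 654.7060 ≈ 0.2810

0.2810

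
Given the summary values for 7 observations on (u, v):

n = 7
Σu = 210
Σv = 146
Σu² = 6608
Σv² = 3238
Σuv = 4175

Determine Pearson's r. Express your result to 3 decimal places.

-0.841

r = (nΣuv − ΣuΣv) / √[(nΣu² − (Σu)²)(nΣv² − (Σv)²)]
Numerator: 7×4175 − 210×146 = -1435
Denominator: √[(46256 − 44100)(22666 − 21316)] = √[2156 × 1350] = 1706.0481
r = -1435 / 1706.0481 ≈ -0.841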